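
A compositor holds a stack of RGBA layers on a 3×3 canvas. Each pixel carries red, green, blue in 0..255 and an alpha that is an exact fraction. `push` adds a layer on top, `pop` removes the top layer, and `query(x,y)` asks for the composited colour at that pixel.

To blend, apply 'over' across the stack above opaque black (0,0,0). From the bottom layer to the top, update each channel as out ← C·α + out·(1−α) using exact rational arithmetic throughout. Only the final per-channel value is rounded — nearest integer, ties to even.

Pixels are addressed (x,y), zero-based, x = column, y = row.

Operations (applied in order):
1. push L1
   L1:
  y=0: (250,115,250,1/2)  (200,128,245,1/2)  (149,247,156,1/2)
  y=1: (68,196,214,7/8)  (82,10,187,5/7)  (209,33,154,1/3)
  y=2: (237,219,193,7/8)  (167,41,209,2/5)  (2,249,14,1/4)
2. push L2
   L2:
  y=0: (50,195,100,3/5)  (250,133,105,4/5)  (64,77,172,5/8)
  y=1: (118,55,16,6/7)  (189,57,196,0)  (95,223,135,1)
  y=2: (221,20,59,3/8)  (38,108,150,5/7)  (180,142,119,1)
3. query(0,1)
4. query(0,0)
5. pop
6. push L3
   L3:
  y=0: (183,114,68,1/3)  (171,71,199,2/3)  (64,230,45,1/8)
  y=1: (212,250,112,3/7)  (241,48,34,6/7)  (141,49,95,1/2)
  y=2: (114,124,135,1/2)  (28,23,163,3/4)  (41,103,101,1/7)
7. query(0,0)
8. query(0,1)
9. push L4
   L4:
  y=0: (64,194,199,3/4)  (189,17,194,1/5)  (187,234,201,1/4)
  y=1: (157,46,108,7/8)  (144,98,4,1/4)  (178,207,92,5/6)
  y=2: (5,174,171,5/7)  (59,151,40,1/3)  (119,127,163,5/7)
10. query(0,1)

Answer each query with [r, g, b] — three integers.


(0,1) stack=L1,L2; from [0,0,0]:
L1 α=7/8: [119/2, 343/2, 749/4]
L2 α=6/7: [1535/14, 1003/14, 1133/28]
rounded: [110, 72, 40]

(0,0) stack=L1,L2; from [0,0,0]:
L1 α=1/2: [125, 115/2, 125]
L2 α=3/5: [80, 140, 110]
rounded: [80, 140, 110]

at x=0,y=0 over L1,L3:
after L1 α=1/2: [125, 115/2, 125]
after L3 α=1/3: [433/3, 229/3, 106]
→ [144, 76, 106]

query (0,1) [L1,L3] — begin 0,0,0
L1 α=7/8: [119/2, 343/2, 749/4]
L3 α=3/7: [874/7, 1436/7, 155]
= [125, 205, 155]

(0,1) stack=L1,L3,L4; from [0,0,0]:
L1 α=7/8: [119/2, 343/2, 749/4]
L3 α=3/7: [874/7, 1436/7, 155]
L4 α=7/8: [8567/56, 1845/28, 911/8]
→ [153, 66, 114]


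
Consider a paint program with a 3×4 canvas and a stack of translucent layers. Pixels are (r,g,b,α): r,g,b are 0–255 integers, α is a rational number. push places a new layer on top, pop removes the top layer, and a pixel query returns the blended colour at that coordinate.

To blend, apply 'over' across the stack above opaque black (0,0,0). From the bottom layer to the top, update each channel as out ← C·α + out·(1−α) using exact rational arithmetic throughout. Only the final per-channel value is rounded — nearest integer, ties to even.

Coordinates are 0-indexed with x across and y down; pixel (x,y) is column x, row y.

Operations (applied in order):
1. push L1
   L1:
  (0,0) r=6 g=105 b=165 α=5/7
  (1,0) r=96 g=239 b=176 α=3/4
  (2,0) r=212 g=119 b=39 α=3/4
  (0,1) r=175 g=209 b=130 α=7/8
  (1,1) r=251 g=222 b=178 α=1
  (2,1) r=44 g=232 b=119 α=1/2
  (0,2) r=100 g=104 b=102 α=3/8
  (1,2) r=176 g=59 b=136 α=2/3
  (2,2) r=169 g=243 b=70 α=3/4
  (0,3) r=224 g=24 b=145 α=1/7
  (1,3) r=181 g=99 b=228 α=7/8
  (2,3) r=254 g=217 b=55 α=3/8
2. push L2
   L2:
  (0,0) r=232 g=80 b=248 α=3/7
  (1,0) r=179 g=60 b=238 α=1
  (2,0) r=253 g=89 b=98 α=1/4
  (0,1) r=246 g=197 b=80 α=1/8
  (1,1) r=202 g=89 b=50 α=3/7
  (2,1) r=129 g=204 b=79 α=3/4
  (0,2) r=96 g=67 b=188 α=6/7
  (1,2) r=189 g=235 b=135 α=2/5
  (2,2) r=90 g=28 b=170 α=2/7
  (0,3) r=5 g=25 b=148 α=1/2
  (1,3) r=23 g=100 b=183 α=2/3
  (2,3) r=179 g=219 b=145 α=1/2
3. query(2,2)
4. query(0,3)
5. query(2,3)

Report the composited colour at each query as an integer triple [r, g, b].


at x=2,y=2 over L1,L2:
L1 α=3/4: [507/4, 729/4, 105/2]
L2 α=2/7: [465/4, 3869/28, 1205/14]
rounded: [116, 138, 86]

query (0,3) [L1,L2] — begin 0,0,0
+L1 (α=1/7) → [32, 24/7, 145/7]
+L2 (α=1/2) → [37/2, 199/14, 1181/14]
→ [18, 14, 84]

(2,3) stack=L1,L2; from [0,0,0]:
+L1 (α=3/8) → [381/4, 651/8, 165/8]
+L2 (α=1/2) → [1097/8, 2403/16, 1325/16]
rounded: [137, 150, 83]


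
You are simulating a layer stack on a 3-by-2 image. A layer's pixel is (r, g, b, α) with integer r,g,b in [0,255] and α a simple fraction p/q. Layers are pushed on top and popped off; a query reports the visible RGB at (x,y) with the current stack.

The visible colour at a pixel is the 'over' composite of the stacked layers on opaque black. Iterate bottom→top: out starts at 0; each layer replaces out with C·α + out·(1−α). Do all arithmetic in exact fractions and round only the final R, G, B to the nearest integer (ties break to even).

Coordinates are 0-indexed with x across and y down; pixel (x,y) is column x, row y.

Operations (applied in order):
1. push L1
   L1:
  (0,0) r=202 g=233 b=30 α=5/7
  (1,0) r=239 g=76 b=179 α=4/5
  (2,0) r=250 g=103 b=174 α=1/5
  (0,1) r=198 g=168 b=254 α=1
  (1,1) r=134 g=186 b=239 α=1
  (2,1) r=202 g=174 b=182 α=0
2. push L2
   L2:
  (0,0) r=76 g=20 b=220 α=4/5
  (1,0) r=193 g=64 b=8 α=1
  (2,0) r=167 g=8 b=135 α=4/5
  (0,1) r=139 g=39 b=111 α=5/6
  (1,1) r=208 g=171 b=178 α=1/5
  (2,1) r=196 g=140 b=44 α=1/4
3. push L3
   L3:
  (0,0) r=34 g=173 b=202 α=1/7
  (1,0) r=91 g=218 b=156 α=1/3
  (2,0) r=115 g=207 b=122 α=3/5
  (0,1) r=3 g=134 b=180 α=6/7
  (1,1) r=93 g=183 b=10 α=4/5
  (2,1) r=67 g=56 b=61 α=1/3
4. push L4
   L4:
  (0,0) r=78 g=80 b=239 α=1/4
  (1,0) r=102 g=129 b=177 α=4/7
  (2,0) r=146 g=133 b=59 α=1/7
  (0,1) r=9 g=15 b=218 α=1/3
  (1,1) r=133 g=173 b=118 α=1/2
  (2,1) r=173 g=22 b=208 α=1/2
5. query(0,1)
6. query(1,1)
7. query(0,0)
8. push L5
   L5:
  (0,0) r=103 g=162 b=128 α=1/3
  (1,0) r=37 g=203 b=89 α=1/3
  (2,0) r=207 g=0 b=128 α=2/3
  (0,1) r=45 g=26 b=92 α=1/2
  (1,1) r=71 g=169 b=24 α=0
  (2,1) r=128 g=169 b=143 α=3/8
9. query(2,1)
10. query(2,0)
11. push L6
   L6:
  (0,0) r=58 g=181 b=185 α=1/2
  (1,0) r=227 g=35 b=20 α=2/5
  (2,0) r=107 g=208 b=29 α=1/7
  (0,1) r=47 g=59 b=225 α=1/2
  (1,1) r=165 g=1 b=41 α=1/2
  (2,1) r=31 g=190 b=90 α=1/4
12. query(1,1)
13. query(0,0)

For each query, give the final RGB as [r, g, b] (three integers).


query (0,1) [L1,L2,L3,L4] — begin 0,0,0
+L1 (α=1) → [198, 168, 254]
+L2 (α=5/6) → [893/6, 121/2, 809/6]
+L3 (α=6/7) → [143/6, 247/2, 7289/42]
+L4 (α=1/3) → [170/9, 262/3, 11867/63]
rounded: [19, 87, 188]

query (1,1) [L1,L2,L3,L4] — begin 0,0,0
after L1 α=1: [134, 186, 239]
after L2 α=1/5: [744/5, 183, 1134/5]
after L3 α=4/5: [2604/25, 183, 1334/25]
after L4 α=1/2: [5929/50, 178, 2142/25]
= [119, 178, 86]

at x=0,y=0 over L1,L2,L3,L4:
+L1 (α=5/7) → [1010/7, 1165/7, 150/7]
+L2 (α=4/5) → [3138/35, 345/7, 1262/7]
+L3 (α=1/7) → [20018/245, 3281/49, 8986/49]
+L4 (α=1/4) → [19791/245, 13763/196, 38669/196]
→ [81, 70, 197]

query (2,1) [L1,L2,L3,L4,L5] — begin 0,0,0
after L1 α=0: [0, 0, 0]
after L2 α=1/4: [49, 35, 11]
after L3 α=1/3: [55, 42, 83/3]
after L4 α=1/2: [114, 32, 707/6]
after L5 α=3/8: [477/4, 667/8, 6109/48]
rounded: [119, 83, 127]

at x=2,y=0 over L1,L2,L3,L4,L5:
after L1 α=1/5: [50, 103/5, 174/5]
after L2 α=4/5: [718/5, 263/25, 2874/25]
after L3 α=3/5: [3161/25, 16051/125, 14898/125]
after L4 α=1/7: [22616/175, 16133/125, 96763/875]
after L5 α=2/3: [95066/525, 16133/375, 106921/875]
rounded: [181, 43, 122]

query (1,1) [L1,L2,L3,L4,L5,L6] — begin 0,0,0
L1 α=1: [134, 186, 239]
L2 α=1/5: [744/5, 183, 1134/5]
L3 α=4/5: [2604/25, 183, 1334/25]
L4 α=1/2: [5929/50, 178, 2142/25]
L5 α=0: [5929/50, 178, 2142/25]
L6 α=1/2: [14179/100, 179/2, 3167/50]
= [142, 90, 63]

(0,0) stack=L1,L2,L3,L4,L5,L6; from [0,0,0]:
L1 α=5/7: [1010/7, 1165/7, 150/7]
L2 α=4/5: [3138/35, 345/7, 1262/7]
L3 α=1/7: [20018/245, 3281/49, 8986/49]
L4 α=1/4: [19791/245, 13763/196, 38669/196]
L5 α=1/3: [64817/735, 29639/294, 17071/98]
L6 α=1/2: [107447/1470, 82853/588, 35201/196]
→ [73, 141, 180]


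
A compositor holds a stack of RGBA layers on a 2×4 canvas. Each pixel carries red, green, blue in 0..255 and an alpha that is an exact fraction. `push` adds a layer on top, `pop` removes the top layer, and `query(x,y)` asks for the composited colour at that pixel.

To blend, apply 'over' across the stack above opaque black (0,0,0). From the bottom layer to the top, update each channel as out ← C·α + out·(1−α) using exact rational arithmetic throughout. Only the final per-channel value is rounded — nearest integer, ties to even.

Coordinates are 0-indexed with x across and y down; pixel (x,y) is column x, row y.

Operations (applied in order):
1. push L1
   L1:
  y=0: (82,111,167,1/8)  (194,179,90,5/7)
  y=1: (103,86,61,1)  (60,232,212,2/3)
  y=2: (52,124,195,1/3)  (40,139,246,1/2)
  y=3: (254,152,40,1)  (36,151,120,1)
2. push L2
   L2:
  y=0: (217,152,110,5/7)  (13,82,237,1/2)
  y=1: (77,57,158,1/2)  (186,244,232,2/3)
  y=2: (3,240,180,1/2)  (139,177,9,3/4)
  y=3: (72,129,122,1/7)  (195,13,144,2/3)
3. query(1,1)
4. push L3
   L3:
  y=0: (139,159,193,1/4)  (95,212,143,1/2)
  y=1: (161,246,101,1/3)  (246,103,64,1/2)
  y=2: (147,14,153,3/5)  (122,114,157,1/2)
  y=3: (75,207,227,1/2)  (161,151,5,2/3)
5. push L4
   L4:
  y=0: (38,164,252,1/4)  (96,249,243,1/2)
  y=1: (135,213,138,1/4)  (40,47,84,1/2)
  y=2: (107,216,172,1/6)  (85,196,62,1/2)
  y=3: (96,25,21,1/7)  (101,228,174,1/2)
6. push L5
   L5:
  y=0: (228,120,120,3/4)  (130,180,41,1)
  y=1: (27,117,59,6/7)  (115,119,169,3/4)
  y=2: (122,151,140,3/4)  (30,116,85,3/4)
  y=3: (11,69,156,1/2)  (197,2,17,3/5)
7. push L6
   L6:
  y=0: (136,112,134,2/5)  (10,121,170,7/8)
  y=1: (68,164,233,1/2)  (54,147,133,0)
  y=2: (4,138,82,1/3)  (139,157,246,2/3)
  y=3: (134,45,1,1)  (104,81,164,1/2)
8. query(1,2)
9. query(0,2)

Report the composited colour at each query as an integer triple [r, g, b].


(1,1) stack=L1,L2; from [0,0,0]:
after L1 α=2/3: [40, 464/3, 424/3]
after L2 α=2/3: [412/3, 1928/9, 1816/9]
= [137, 214, 202]

(1,2) stack=L1,L2,L3,L4,L5,L6; from [0,0,0]:
+L1 (α=1/2) → [20, 139/2, 123]
+L2 (α=3/4) → [437/4, 1201/8, 75/2]
+L3 (α=1/2) → [925/8, 2113/16, 389/4]
+L4 (α=1/2) → [1605/16, 5249/32, 637/8]
+L5 (α=3/4) → [3045/64, 16385/128, 2677/32]
+L6 (α=2/3) → [20837/192, 18859/128, 18421/96]
rounded: [109, 147, 192]

(0,2) stack=L1,L2,L3,L4,L5,L6; from [0,0,0]:
L1 α=1/3: [52/3, 124/3, 65]
L2 α=1/2: [61/6, 422/3, 245/2]
L3 α=3/5: [1384/15, 194/3, 704/5]
L4 α=1/6: [1705/18, 809/9, 146]
L5 α=3/4: [8293/72, 2443/18, 283/2]
L6 α=1/3: [8437/108, 3685/27, 365/3]
rounded: [78, 136, 122]


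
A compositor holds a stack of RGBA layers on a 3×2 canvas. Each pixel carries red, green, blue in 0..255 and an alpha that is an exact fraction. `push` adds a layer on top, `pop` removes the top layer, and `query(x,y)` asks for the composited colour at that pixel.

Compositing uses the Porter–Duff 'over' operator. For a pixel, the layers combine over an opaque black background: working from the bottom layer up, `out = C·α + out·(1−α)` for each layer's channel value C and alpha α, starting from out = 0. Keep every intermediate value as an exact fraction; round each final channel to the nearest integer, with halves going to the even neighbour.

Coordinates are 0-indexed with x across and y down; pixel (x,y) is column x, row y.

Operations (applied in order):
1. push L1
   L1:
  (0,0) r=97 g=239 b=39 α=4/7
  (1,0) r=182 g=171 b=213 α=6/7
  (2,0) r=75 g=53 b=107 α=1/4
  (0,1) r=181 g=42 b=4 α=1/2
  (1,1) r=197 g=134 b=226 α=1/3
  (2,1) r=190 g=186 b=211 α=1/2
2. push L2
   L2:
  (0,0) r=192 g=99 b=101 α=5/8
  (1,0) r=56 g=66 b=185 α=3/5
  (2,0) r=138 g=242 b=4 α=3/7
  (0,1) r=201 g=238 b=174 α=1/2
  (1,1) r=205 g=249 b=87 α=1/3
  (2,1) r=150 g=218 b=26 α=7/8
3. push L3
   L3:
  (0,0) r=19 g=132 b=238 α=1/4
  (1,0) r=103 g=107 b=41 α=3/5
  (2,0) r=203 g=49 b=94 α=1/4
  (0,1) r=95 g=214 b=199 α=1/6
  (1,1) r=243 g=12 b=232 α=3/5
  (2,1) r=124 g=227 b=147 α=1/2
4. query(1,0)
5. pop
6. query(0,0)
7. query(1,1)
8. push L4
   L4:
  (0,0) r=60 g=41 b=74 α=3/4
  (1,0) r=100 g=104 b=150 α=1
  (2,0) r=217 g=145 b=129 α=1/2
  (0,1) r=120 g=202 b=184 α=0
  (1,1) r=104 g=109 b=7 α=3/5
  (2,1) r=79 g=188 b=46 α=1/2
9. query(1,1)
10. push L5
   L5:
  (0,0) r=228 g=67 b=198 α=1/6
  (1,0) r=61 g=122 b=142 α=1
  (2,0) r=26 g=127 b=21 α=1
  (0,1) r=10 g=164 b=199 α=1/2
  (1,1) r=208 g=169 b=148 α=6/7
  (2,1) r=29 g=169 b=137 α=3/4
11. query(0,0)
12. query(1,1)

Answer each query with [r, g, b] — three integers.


(1,0) stack=L1,L2,L3; from [0,0,0]:
L1 α=6/7: [156, 1026/7, 1278/7]
L2 α=3/5: [96, 3438/35, 6441/35]
L3 α=3/5: [501/5, 18111/175, 17187/175]
→ [100, 103, 98]

at x=0,y=0 over L1,L2:
after L1 α=4/7: [388/7, 956/7, 156/7]
after L2 α=5/8: [1971/14, 6333/56, 4003/56]
→ [141, 113, 71]

(1,1) stack=L1,L2; from [0,0,0]:
+L1 (α=1/3) → [197/3, 134/3, 226/3]
+L2 (α=1/3) → [1009/9, 1015/9, 713/9]
rounded: [112, 113, 79]

(1,1) stack=L1,L2,L4; from [0,0,0]:
L1 α=1/3: [197/3, 134/3, 226/3]
L2 α=1/3: [1009/9, 1015/9, 713/9]
L4 α=3/5: [4826/45, 4973/45, 323/9]
rounded: [107, 111, 36]

(0,0) stack=L1,L2,L4,L5; from [0,0,0]:
L1 α=4/7: [388/7, 956/7, 156/7]
L2 α=5/8: [1971/14, 6333/56, 4003/56]
L4 α=3/4: [4491/56, 13221/224, 16435/224]
L5 α=1/6: [11741/112, 81113/1344, 126527/1344]
→ [105, 60, 94]

(1,1) stack=L1,L2,L4,L5; from [0,0,0]:
after L1 α=1/3: [197/3, 134/3, 226/3]
after L2 α=1/3: [1009/9, 1015/9, 713/9]
after L4 α=3/5: [4826/45, 4973/45, 323/9]
after L5 α=6/7: [60986/315, 7229/45, 8315/63]
→ [194, 161, 132]


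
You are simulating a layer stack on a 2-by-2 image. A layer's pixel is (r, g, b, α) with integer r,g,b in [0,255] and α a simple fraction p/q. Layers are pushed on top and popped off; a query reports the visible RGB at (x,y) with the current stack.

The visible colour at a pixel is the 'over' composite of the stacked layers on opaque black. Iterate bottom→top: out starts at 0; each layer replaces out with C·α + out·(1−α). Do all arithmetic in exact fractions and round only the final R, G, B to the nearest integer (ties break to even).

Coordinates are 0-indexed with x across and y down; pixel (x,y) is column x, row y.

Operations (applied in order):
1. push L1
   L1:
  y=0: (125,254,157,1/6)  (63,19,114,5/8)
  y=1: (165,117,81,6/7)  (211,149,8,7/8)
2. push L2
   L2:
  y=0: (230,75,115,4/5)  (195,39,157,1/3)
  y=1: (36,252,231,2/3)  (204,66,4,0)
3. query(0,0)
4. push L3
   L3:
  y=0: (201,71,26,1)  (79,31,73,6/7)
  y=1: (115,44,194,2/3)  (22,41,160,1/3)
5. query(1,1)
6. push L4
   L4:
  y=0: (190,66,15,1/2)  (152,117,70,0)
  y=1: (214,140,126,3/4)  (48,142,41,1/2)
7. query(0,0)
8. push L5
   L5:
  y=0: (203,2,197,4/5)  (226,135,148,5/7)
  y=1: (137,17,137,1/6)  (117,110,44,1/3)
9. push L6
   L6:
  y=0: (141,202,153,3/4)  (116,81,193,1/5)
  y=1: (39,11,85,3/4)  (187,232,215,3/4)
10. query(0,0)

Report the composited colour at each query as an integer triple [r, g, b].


(0,0) stack=L1,L2; from [0,0,0]:
+L1 (α=1/6) → [125/6, 127/3, 157/6]
+L2 (α=4/5) → [1129/6, 1027/15, 2917/30]
→ [188, 68, 97]

(1,1) stack=L1,L2,L3; from [0,0,0]:
after L1 α=7/8: [1477/8, 1043/8, 7]
after L2 α=0: [1477/8, 1043/8, 7]
after L3 α=1/3: [1565/12, 1207/12, 58]
→ [130, 101, 58]

at x=0,y=0 over L1,L2,L3,L4:
+L1 (α=1/6) → [125/6, 127/3, 157/6]
+L2 (α=4/5) → [1129/6, 1027/15, 2917/30]
+L3 (α=1) → [201, 71, 26]
+L4 (α=1/2) → [391/2, 137/2, 41/2]
→ [196, 68, 20]

at x=0,y=0 over L1,L2,L3,L4,L5,L6:
L1 α=1/6: [125/6, 127/3, 157/6]
L2 α=4/5: [1129/6, 1027/15, 2917/30]
L3 α=1: [201, 71, 26]
L4 α=1/2: [391/2, 137/2, 41/2]
L5 α=4/5: [403/2, 153/10, 1617/10]
L6 α=3/4: [1249/8, 6213/40, 6207/40]
→ [156, 155, 155]


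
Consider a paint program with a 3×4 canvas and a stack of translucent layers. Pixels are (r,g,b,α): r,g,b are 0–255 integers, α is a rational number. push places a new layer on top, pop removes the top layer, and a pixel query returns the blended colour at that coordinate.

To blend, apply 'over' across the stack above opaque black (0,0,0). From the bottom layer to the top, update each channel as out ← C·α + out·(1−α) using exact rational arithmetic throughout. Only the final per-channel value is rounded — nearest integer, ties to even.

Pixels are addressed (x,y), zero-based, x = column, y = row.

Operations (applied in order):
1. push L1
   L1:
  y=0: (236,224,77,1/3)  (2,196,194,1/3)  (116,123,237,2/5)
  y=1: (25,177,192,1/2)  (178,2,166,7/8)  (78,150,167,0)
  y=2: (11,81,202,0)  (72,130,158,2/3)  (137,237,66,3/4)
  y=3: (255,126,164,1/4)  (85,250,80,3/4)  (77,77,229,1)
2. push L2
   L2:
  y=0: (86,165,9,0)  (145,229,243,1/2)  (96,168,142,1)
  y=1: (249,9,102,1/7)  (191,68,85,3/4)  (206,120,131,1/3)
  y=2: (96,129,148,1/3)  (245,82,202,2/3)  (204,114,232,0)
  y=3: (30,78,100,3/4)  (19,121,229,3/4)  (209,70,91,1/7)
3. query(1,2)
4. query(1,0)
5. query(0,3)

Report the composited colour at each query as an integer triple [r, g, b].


(1,2) stack=L1,L2; from [0,0,0]:
L1 α=2/3: [48, 260/3, 316/3]
L2 α=2/3: [538/3, 752/9, 1528/9]
rounded: [179, 84, 170]

at x=1,y=0 over L1,L2:
after L1 α=1/3: [2/3, 196/3, 194/3]
after L2 α=1/2: [437/6, 883/6, 923/6]
= [73, 147, 154]

at x=0,y=3 over L1,L2:
L1 α=1/4: [255/4, 63/2, 41]
L2 α=3/4: [615/16, 531/8, 341/4]
= [38, 66, 85]


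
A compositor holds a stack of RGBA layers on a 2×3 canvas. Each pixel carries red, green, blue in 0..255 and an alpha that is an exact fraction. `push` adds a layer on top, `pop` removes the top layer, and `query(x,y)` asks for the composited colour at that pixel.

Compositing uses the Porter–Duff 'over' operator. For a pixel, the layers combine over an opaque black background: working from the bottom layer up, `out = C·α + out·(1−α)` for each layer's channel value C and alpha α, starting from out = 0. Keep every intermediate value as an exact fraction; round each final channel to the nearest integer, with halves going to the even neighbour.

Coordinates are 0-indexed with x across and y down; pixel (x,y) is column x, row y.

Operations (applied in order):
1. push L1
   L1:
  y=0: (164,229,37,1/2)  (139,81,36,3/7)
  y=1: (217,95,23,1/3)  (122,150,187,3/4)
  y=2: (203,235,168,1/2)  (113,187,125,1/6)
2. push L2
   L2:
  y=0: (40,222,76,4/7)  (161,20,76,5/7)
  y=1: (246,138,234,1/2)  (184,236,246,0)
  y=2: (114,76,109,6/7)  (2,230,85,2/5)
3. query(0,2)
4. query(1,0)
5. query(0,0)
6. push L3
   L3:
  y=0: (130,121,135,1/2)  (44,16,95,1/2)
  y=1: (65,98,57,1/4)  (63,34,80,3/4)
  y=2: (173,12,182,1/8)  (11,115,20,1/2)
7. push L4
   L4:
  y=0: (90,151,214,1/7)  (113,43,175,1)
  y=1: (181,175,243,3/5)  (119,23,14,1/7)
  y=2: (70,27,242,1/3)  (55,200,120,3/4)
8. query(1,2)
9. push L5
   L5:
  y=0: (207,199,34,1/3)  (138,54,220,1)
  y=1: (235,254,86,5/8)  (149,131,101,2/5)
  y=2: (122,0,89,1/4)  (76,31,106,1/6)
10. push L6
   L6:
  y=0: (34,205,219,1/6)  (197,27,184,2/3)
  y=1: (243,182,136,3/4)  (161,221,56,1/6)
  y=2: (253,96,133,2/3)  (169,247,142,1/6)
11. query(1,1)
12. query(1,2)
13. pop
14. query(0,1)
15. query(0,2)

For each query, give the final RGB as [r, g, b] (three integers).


(0,2) stack=L1,L2; from [0,0,0]:
after L1 α=1/2: [203/2, 235/2, 84]
after L2 α=6/7: [1571/14, 1147/14, 738/7]
rounded: [112, 82, 105]

query (1,0) [L1,L2] — begin 0,0,0
after L1 α=3/7: [417/7, 243/7, 108/7]
after L2 α=5/7: [6469/49, 1186/49, 2876/49]
rounded: [132, 24, 59]

at x=0,y=0 over L1,L2:
+L1 (α=1/2) → [82, 229/2, 37/2]
+L2 (α=4/7) → [58, 2463/14, 719/14]
rounded: [58, 176, 51]

(1,2) stack=L1,L2,L3,L4; from [0,0,0]:
+L1 (α=1/6) → [113/6, 187/6, 125/6]
+L2 (α=2/5) → [121/10, 1107/10, 93/2]
+L3 (α=1/2) → [231/20, 2257/20, 133/4]
+L4 (α=3/4) → [3531/80, 14257/80, 1573/16]
rounded: [44, 178, 98]

query (1,1) [L1,L2,L3,L4,L5,L6] — begin 0,0,0
L1 α=3/4: [183/2, 225/2, 561/4]
L2 α=0: [183/2, 225/2, 561/4]
L3 α=3/4: [561/8, 429/8, 1521/16]
L4 α=1/7: [2159/28, 197/4, 4675/56]
L5 α=2/5: [14821/140, 1639/20, 25337/280]
L6 α=1/6: [6443/56, 841/8, 9491/112]
→ [115, 105, 85]

at x=1,y=2 over L1,L2,L3,L4,L5,L6:
L1 α=1/6: [113/6, 187/6, 125/6]
L2 α=2/5: [121/10, 1107/10, 93/2]
L3 α=1/2: [231/20, 2257/20, 133/4]
L4 α=3/4: [3531/80, 14257/80, 1573/16]
L5 α=1/6: [4747/96, 14753/96, 3187/32]
L6 α=1/6: [39959/576, 97477/576, 20479/192]
→ [69, 169, 107]

query (0,1) [L1,L2,L3,L4,L5] — begin 0,0,0
+L1 (α=1/3) → [217/3, 95/3, 23/3]
+L2 (α=1/2) → [955/6, 509/6, 725/6]
+L3 (α=1/4) → [1085/8, 705/8, 839/8]
+L4 (α=3/5) → [3257/20, 561/4, 751/4]
+L5 (α=5/8) → [33271/160, 6763/32, 3973/32]
→ [208, 211, 124]

(0,2) stack=L1,L2,L3,L4,L5; from [0,0,0]:
after L1 α=1/2: [203/2, 235/2, 84]
after L2 α=6/7: [1571/14, 1147/14, 738/7]
after L3 α=1/8: [1917/16, 1171/16, 115]
after L4 α=1/3: [2477/24, 1387/24, 472/3]
after L5 α=1/4: [3453/32, 1387/32, 561/4]
rounded: [108, 43, 140]


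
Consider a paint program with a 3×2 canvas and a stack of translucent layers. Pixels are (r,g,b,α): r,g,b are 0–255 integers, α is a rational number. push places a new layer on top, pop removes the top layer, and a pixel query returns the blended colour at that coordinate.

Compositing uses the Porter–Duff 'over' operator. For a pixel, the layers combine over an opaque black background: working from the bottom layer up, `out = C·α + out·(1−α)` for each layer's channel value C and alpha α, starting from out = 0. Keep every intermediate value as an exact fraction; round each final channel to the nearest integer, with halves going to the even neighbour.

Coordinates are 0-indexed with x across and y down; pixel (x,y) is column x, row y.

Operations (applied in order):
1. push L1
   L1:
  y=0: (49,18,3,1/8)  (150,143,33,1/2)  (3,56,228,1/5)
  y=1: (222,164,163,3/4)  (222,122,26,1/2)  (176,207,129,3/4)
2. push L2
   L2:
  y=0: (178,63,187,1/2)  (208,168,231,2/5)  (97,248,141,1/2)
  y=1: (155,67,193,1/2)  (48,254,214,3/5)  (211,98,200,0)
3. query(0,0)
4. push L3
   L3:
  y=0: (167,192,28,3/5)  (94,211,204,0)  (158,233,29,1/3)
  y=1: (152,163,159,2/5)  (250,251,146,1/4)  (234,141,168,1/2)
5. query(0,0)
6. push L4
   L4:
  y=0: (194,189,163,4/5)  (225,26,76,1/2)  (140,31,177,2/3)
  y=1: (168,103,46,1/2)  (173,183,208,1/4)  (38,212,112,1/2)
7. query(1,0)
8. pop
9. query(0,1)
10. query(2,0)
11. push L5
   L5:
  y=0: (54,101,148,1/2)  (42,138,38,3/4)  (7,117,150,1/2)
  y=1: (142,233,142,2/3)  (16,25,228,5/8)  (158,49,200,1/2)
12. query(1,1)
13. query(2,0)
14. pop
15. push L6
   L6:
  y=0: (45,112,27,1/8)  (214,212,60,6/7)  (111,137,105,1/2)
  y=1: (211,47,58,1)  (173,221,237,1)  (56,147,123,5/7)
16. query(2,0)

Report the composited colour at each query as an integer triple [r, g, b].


at x=0,y=0 over L1,L2:
+L1 (α=1/8) → [49/8, 9/4, 3/8]
+L2 (α=1/2) → [1473/16, 261/8, 1499/16]
= [92, 33, 94]

(0,0) stack=L1,L2,L3; from [0,0,0]:
L1 α=1/8: [49/8, 9/4, 3/8]
L2 α=1/2: [1473/16, 261/8, 1499/16]
L3 α=3/5: [5481/40, 513/4, 2171/40]
→ [137, 128, 54]

query (1,0) [L1,L2,L3,L4] — begin 0,0,0
after L1 α=1/2: [75, 143/2, 33/2]
after L2 α=2/5: [641/5, 1101/10, 1023/10]
after L3 α=0: [641/5, 1101/10, 1023/10]
after L4 α=1/2: [883/5, 1361/20, 1783/20]
rounded: [177, 68, 89]

(0,1) stack=L1,L2,L3; from [0,0,0]:
after L1 α=3/4: [333/2, 123, 489/4]
after L2 α=1/2: [643/4, 95, 1261/8]
after L3 α=2/5: [629/4, 611/5, 6327/40]
→ [157, 122, 158]

query (2,0) [L1,L2,L3] — begin 0,0,0
+L1 (α=1/5) → [3/5, 56/5, 228/5]
+L2 (α=1/2) → [244/5, 648/5, 933/10]
+L3 (α=1/3) → [426/5, 2461/15, 1078/15]
→ [85, 164, 72]

(1,1) stack=L1,L2,L3,L5; from [0,0,0]:
+L1 (α=1/2) → [111, 61, 13]
+L2 (α=3/5) → [366/5, 884/5, 668/5]
+L3 (α=1/4) → [587/5, 3907/20, 1367/10]
+L5 (α=5/8) → [2161/40, 14221/160, 15501/80]
= [54, 89, 194]

(2,0) stack=L1,L2,L3,L5; from [0,0,0]:
L1 α=1/5: [3/5, 56/5, 228/5]
L2 α=1/2: [244/5, 648/5, 933/10]
L3 α=1/3: [426/5, 2461/15, 1078/15]
L5 α=1/2: [461/10, 2108/15, 1664/15]
→ [46, 141, 111]

(2,0) stack=L1,L2,L3,L6; from [0,0,0]:
+L1 (α=1/5) → [3/5, 56/5, 228/5]
+L2 (α=1/2) → [244/5, 648/5, 933/10]
+L3 (α=1/3) → [426/5, 2461/15, 1078/15]
+L6 (α=1/2) → [981/10, 2258/15, 2653/30]
→ [98, 151, 88]


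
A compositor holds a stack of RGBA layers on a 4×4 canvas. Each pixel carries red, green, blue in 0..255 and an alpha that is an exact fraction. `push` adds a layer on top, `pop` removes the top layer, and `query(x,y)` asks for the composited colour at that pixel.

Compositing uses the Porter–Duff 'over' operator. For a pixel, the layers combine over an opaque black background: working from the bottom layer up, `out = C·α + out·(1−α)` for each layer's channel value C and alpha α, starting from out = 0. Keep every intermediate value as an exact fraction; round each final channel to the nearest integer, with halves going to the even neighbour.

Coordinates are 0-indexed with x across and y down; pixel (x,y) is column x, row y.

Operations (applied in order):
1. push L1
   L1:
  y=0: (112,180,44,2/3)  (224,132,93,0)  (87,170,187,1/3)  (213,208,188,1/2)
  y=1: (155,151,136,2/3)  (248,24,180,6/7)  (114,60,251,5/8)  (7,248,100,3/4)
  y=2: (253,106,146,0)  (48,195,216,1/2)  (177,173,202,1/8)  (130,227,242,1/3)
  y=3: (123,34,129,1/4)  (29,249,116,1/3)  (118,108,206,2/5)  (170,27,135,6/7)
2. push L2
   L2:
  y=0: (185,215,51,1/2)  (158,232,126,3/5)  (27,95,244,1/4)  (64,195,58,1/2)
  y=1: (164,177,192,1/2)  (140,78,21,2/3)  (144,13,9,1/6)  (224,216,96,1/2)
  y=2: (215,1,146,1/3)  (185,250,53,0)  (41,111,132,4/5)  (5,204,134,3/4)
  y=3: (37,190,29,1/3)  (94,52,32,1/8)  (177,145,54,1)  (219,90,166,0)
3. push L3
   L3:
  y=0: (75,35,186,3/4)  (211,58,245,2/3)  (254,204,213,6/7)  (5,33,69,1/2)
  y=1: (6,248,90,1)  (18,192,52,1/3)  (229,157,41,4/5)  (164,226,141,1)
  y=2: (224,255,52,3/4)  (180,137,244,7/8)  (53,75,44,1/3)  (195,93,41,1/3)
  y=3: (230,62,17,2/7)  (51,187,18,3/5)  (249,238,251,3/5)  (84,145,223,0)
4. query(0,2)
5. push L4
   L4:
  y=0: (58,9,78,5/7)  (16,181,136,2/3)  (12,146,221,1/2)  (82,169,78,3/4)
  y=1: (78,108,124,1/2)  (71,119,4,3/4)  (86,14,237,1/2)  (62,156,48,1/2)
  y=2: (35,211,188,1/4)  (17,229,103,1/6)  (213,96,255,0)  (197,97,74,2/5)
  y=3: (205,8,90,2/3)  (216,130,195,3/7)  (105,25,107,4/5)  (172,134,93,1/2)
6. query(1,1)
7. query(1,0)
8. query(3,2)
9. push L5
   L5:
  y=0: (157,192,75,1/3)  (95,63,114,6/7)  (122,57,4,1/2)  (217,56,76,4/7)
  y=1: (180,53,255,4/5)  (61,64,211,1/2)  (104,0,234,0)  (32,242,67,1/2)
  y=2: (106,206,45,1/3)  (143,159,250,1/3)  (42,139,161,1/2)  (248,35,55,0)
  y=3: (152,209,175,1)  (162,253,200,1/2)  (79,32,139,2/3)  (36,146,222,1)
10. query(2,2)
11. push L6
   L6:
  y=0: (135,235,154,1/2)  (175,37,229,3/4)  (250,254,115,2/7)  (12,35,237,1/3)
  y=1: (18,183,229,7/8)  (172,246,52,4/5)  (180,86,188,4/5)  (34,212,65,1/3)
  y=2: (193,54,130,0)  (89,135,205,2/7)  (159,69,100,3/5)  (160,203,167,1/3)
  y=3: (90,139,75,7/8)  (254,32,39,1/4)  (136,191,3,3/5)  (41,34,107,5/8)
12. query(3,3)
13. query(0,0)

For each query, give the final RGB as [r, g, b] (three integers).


query (0,2) [L1,L2,L3] — begin 0,0,0
L1 α=0: [0, 0, 0]
L2 α=1/3: [215/3, 1/3, 146/3]
L3 α=3/4: [2231/12, 574/3, 307/6]
rounded: [186, 191, 51]

(1,1) stack=L1,L2,L3,L4; from [0,0,0]:
after L1 α=6/7: [1488/7, 144/7, 1080/7]
after L2 α=2/3: [3448/21, 412/7, 458/7]
after L3 α=1/3: [7274/63, 2168/21, 1280/21]
after L4 α=3/4: [20693/252, 9665/84, 383/21]
= [82, 115, 18]

query (1,0) [L1,L2,L3,L4] — begin 0,0,0
+L1 (α=0) → [0, 0, 0]
+L2 (α=3/5) → [474/5, 696/5, 378/5]
+L3 (α=2/3) → [2584/15, 1276/15, 2828/15]
+L4 (α=2/3) → [3064/45, 6706/45, 6908/45]
→ [68, 149, 154]

query (3,2) [L1,L2,L3,L4] — begin 0,0,0
L1 α=1/3: [130/3, 227/3, 242/3]
L2 α=3/4: [175/12, 2063/12, 362/3]
L3 α=1/3: [1345/18, 2621/18, 847/9]
L4 α=2/5: [3709/30, 757/6, 1291/15]
→ [124, 126, 86]

at x=2,y=2 over L1,L2,L3,L4,L5:
+L1 (α=1/8) → [177/8, 173/8, 101/4]
+L2 (α=4/5) → [1489/40, 745/8, 2213/20]
+L3 (α=1/3) → [2549/60, 1045/12, 2653/30]
+L4 (α=0) → [2549/60, 1045/12, 2653/30]
+L5 (α=1/2) → [5069/120, 2713/24, 7483/60]
rounded: [42, 113, 125]

(3,3) stack=L1,L2,L3,L4,L5,L6; from [0,0,0]:
+L1 (α=6/7) → [1020/7, 162/7, 810/7]
+L2 (α=0) → [1020/7, 162/7, 810/7]
+L3 (α=0) → [1020/7, 162/7, 810/7]
+L4 (α=1/2) → [1112/7, 550/7, 1461/14]
+L5 (α=1) → [36, 146, 222]
+L6 (α=5/8) → [313/8, 76, 1201/8]
→ [39, 76, 150]

(0,0) stack=L1,L2,L3,L4,L5,L6; from [0,0,0]:
L1 α=2/3: [224/3, 120, 88/3]
L2 α=1/2: [779/6, 335/2, 241/6]
L3 α=3/4: [2129/24, 545/8, 3589/24]
L4 α=5/7: [5609/84, 725/28, 8269/84]
L5 α=1/3: [12203/126, 3413/42, 11419/126]
L6 α=1/2: [29213/252, 13283/84, 30823/252]
= [116, 158, 122]


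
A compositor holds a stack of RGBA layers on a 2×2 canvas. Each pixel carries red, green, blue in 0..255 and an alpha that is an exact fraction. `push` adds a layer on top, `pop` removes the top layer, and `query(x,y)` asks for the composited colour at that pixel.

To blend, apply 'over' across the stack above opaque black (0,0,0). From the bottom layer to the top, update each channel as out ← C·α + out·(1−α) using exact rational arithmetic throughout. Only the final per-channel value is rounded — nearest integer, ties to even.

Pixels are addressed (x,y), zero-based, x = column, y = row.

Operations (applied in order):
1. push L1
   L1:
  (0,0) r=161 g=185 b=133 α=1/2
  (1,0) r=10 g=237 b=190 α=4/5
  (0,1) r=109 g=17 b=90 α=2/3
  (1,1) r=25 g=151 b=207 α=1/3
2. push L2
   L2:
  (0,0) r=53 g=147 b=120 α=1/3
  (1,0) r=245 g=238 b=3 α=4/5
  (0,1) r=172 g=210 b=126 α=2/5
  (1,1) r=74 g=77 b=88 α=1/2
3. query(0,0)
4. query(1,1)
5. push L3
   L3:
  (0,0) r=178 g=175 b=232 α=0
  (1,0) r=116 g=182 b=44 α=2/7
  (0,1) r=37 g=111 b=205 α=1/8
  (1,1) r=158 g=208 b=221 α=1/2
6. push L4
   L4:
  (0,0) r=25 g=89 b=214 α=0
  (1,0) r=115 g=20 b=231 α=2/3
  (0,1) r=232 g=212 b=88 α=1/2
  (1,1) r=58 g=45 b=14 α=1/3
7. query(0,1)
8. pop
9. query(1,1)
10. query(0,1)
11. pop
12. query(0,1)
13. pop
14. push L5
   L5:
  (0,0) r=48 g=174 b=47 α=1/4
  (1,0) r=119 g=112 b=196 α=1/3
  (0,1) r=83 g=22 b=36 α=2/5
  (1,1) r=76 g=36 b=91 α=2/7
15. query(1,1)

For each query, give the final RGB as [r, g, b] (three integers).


at x=0,y=0 over L1,L2:
after L1 α=1/2: [161/2, 185/2, 133/2]
after L2 α=1/3: [214/3, 332/3, 253/3]
= [71, 111, 84]

query (1,1) [L1,L2] — begin 0,0,0
L1 α=1/3: [25/3, 151/3, 69]
L2 α=1/2: [247/6, 191/3, 157/2]
→ [41, 64, 78]

at x=0,y=1 over L1,L2,L3,L4:
+L1 (α=2/3) → [218/3, 34/3, 60]
+L2 (α=2/5) → [562/5, 454/5, 432/5]
+L3 (α=1/8) → [4119/40, 3733/40, 4049/40]
+L4 (α=1/2) → [13399/80, 12213/80, 7569/80]
= [167, 153, 95]

at x=1,y=1 over L1,L2,L3:
after L1 α=1/3: [25/3, 151/3, 69]
after L2 α=1/2: [247/6, 191/3, 157/2]
after L3 α=1/2: [1195/12, 815/6, 599/4]
rounded: [100, 136, 150]

at x=0,y=1 over L1,L2,L3:
+L1 (α=2/3) → [218/3, 34/3, 60]
+L2 (α=2/5) → [562/5, 454/5, 432/5]
+L3 (α=1/8) → [4119/40, 3733/40, 4049/40]
rounded: [103, 93, 101]

at x=0,y=1 over L1,L2:
after L1 α=2/3: [218/3, 34/3, 60]
after L2 α=2/5: [562/5, 454/5, 432/5]
→ [112, 91, 86]

(1,1) stack=L1,L5; from [0,0,0]:
L1 α=1/3: [25/3, 151/3, 69]
L5 α=2/7: [83/3, 971/21, 527/7]
→ [28, 46, 75]


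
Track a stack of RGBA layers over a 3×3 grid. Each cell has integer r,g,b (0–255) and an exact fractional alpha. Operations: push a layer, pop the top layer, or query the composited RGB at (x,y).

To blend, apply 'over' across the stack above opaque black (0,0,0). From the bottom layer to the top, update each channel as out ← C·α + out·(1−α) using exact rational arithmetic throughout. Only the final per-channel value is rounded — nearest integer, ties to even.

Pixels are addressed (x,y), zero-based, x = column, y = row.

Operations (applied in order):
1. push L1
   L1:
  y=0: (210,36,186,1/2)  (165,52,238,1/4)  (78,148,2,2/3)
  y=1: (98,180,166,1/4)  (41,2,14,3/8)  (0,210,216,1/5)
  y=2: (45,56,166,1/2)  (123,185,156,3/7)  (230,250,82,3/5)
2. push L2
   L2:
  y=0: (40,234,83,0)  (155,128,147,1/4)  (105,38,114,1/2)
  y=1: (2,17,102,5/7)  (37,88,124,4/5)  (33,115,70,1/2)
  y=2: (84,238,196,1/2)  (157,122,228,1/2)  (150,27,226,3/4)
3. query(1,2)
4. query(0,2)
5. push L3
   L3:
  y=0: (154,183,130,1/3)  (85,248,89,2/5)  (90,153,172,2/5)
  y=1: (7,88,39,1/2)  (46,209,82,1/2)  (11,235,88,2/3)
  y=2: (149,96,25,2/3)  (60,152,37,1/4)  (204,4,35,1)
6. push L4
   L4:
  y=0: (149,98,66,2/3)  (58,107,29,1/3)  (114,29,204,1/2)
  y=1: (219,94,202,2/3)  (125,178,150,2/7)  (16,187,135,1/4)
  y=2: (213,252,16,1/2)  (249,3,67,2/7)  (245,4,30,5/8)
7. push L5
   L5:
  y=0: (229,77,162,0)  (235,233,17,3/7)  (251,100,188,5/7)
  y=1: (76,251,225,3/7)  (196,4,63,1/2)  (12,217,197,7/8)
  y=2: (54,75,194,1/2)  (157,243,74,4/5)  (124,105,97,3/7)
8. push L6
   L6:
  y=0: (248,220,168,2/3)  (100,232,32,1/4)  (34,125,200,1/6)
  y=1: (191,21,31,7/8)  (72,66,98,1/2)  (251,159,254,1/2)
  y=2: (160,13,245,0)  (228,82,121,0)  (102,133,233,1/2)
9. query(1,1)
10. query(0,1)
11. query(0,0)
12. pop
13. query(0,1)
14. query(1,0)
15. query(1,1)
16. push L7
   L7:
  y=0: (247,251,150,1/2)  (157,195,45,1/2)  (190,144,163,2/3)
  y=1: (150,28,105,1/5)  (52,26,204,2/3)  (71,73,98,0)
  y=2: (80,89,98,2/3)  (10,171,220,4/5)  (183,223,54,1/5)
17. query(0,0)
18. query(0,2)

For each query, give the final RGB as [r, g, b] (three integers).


at x=1,y=2 over L1,L2:
L1 α=3/7: [369/7, 555/7, 468/7]
L2 α=1/2: [734/7, 1409/14, 1032/7]
= [105, 101, 147]

query (0,2) [L1,L2] — begin 0,0,0
after L1 α=1/2: [45/2, 28, 83]
after L2 α=1/2: [213/4, 133, 279/2]
→ [53, 133, 140]

query (1,1) [L1,L2,L3,L4,L5,L6] — begin 0,0,0
L1 α=3/8: [123/8, 3/4, 21/4]
L2 α=4/5: [1307/40, 1411/20, 401/4]
L3 α=1/2: [3147/80, 5591/40, 729/8]
L4 α=2/7: [1021/16, 8439/56, 6045/56]
L5 α=1/2: [4157/32, 8663/112, 9573/112]
L6 α=1/2: [6461/64, 16055/224, 20549/224]
→ [101, 72, 92]

query (0,1) [L1,L2,L3,L4,L5,L6] — begin 0,0,0
L1 α=1/4: [49/2, 45, 83/2]
L2 α=5/7: [59/7, 25, 593/7]
L3 α=1/2: [54/7, 113/2, 433/7]
L4 α=2/3: [1040/7, 163/2, 1087/7]
L5 α=3/7: [5756/49, 1079/7, 9073/49]
L6 α=7/8: [71269/392, 527/14, 9853/196]
= [182, 38, 50]

query (0,0) [L1,L2,L3,L4,L5,L6] — begin 0,0,0
L1 α=1/2: [105, 18, 93]
L2 α=0: [105, 18, 93]
L3 α=1/3: [364/3, 73, 316/3]
L4 α=2/3: [1258/9, 269/3, 712/9]
L5 α=0: [1258/9, 269/3, 712/9]
L6 α=2/3: [5722/27, 1589/9, 3736/27]
= [212, 177, 138]

at x=0,y=1 over L1,L2,L3,L4,L5:
+L1 (α=1/4) → [49/2, 45, 83/2]
+L2 (α=5/7) → [59/7, 25, 593/7]
+L3 (α=1/2) → [54/7, 113/2, 433/7]
+L4 (α=2/3) → [1040/7, 163/2, 1087/7]
+L5 (α=3/7) → [5756/49, 1079/7, 9073/49]
→ [117, 154, 185]

(1,0) stack=L1,L2,L3,L4,L5; from [0,0,0]:
+L1 (α=1/4) → [165/4, 13, 119/2]
+L2 (α=1/4) → [1115/16, 167/4, 651/8]
+L3 (α=2/5) → [1213/16, 497/4, 3377/40]
+L4 (α=1/3) → [559/8, 237/2, 1319/20]
+L5 (α=3/7) → [1969/14, 1173/7, 1574/35]
→ [141, 168, 45]

at x=1,y=1 over L1,L2,L3,L4,L5:
after L1 α=3/8: [123/8, 3/4, 21/4]
after L2 α=4/5: [1307/40, 1411/20, 401/4]
after L3 α=1/2: [3147/80, 5591/40, 729/8]
after L4 α=2/7: [1021/16, 8439/56, 6045/56]
after L5 α=1/2: [4157/32, 8663/112, 9573/112]
rounded: [130, 77, 85]

query (0,0) [L1,L2,L3,L4,L5,L7] — begin 0,0,0
+L1 (α=1/2) → [105, 18, 93]
+L2 (α=0) → [105, 18, 93]
+L3 (α=1/3) → [364/3, 73, 316/3]
+L4 (α=2/3) → [1258/9, 269/3, 712/9]
+L5 (α=0) → [1258/9, 269/3, 712/9]
+L7 (α=1/2) → [3481/18, 511/3, 1031/9]
rounded: [193, 170, 115]

at x=0,y=2 over L1,L2,L3,L4,L5,L7:
+L1 (α=1/2) → [45/2, 28, 83]
+L2 (α=1/2) → [213/4, 133, 279/2]
+L3 (α=2/3) → [1405/12, 325/3, 379/6]
+L4 (α=1/2) → [3961/24, 1081/6, 475/12]
+L5 (α=1/2) → [5257/48, 1531/12, 2803/24]
+L7 (α=2/3) → [12937/144, 3667/36, 7507/72]
→ [90, 102, 104]


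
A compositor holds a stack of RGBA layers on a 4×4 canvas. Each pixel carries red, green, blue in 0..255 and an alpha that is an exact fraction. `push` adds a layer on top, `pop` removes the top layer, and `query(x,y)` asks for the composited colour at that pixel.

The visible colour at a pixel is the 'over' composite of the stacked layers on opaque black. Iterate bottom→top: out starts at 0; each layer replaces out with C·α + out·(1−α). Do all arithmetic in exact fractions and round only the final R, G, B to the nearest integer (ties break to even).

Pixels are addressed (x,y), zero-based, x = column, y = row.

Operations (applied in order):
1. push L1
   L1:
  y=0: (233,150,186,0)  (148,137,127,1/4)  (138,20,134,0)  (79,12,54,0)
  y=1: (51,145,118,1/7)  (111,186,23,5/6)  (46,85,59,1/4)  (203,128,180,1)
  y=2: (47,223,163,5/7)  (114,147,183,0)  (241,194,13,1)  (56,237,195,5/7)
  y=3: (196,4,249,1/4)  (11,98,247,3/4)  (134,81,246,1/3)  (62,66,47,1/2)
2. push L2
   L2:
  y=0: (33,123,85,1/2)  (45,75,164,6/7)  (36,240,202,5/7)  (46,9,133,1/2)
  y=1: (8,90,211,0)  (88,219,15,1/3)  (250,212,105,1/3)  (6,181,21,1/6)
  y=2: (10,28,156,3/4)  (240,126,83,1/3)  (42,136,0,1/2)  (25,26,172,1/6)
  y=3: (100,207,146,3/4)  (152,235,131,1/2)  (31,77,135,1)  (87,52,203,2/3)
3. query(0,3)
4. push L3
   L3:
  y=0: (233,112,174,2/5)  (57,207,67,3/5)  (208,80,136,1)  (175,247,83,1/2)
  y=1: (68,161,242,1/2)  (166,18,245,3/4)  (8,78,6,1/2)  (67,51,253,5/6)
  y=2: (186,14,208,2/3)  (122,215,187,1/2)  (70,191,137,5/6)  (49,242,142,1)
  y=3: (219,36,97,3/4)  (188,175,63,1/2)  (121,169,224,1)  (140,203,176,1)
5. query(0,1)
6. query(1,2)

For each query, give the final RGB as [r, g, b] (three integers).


at x=0,y=3 over L1,L2:
+L1 (α=1/4) → [49, 1, 249/4]
+L2 (α=3/4) → [349/4, 311/2, 2001/16]
= [87, 156, 125]

query (0,1) [L1,L2,L3] — begin 0,0,0
L1 α=1/7: [51/7, 145/7, 118/7]
L2 α=0: [51/7, 145/7, 118/7]
L3 α=1/2: [527/14, 636/7, 906/7]
rounded: [38, 91, 129]

query (1,2) [L1,L2,L3] — begin 0,0,0
+L1 (α=0) → [0, 0, 0]
+L2 (α=1/3) → [80, 42, 83/3]
+L3 (α=1/2) → [101, 257/2, 322/3]
rounded: [101, 128, 107]


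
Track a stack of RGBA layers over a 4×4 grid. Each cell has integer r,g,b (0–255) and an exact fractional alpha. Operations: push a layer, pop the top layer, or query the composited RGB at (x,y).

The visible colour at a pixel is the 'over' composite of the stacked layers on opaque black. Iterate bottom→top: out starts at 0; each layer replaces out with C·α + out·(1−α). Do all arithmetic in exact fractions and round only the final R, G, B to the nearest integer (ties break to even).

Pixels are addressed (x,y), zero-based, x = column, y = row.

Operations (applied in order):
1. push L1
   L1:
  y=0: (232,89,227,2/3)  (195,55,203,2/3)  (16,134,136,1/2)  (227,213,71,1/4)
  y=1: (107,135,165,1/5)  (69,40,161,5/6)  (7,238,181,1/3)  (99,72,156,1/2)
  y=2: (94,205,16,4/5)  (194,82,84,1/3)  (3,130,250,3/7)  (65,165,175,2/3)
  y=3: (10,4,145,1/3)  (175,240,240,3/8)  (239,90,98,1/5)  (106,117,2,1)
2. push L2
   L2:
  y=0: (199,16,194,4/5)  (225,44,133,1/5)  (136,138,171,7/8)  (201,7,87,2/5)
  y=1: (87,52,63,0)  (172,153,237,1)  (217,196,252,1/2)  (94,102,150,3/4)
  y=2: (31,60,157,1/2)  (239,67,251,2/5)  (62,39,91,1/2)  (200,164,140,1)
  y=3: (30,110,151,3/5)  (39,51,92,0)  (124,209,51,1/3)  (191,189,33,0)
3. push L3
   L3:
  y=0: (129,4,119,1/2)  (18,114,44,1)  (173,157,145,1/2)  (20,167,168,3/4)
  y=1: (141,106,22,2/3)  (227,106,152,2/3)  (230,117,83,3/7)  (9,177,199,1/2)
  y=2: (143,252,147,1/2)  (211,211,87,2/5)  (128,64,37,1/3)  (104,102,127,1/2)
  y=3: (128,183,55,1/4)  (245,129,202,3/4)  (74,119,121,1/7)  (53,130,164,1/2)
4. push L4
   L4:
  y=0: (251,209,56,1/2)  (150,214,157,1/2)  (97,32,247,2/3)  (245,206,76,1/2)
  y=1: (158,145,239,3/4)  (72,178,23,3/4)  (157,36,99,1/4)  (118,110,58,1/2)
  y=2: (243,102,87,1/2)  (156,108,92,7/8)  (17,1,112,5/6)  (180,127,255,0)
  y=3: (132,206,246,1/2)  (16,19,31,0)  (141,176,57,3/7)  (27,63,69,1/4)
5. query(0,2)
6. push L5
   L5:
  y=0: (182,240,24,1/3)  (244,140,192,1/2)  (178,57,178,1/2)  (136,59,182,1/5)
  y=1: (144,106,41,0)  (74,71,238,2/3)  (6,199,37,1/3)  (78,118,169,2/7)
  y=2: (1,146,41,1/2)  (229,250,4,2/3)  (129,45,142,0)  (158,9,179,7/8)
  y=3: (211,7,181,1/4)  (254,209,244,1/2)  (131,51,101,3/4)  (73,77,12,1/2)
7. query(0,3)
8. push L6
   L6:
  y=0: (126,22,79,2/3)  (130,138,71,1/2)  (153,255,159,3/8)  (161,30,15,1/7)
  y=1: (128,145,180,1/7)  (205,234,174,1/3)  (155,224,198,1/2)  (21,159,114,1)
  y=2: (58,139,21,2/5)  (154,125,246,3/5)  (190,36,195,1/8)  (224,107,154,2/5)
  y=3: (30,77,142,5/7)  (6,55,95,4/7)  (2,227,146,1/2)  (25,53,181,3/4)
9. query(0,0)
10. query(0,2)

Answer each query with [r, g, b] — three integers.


(0,2) stack=L1,L2,L3,L4; from [0,0,0]:
+L1 (α=4/5) → [376/5, 164, 64/5]
+L2 (α=1/2) → [531/10, 112, 849/10]
+L3 (α=1/2) → [1961/20, 182, 2319/20]
+L4 (α=1/2) → [6821/40, 142, 4059/40]
→ [171, 142, 101]

at x=0,y=3 over L1,L2,L3,L4,L5:
after L1 α=1/3: [10/3, 4/3, 145/3]
after L2 α=3/5: [58/3, 998/15, 1649/15]
after L3 α=1/4: [93/2, 1913/20, 481/5]
after L4 α=1/2: [357/4, 6033/40, 1711/10]
after L5 α=1/4: [1915/16, 18379/160, 6943/40]
rounded: [120, 115, 174]

(0,0) stack=L1,L2,L3,L4,L5,L6; from [0,0,0]:
after L1 α=2/3: [464/3, 178/3, 454/3]
after L2 α=4/5: [2852/15, 74/3, 2782/15]
after L3 α=1/2: [4787/30, 43/3, 4567/30]
after L4 α=1/2: [12317/60, 335/3, 6247/60]
after L5 α=1/3: [17777/90, 1390/9, 6967/90]
after L6 α=2/3: [40457/270, 1786/27, 21187/270]
= [150, 66, 78]

query (0,2) [L1,L2,L3,L4,L5,L6] — begin 0,0,0
+L1 (α=4/5) → [376/5, 164, 64/5]
+L2 (α=1/2) → [531/10, 112, 849/10]
+L3 (α=1/2) → [1961/20, 182, 2319/20]
+L4 (α=1/2) → [6821/40, 142, 4059/40]
+L5 (α=1/2) → [6861/80, 144, 5699/80]
+L6 (α=2/5) → [29863/400, 142, 20457/400]
→ [75, 142, 51]
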